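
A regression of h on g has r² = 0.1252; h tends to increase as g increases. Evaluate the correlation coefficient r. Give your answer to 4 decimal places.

|r| = √0.1252 = 0.3538
The association is positive, so r = 0.3538.

0.3538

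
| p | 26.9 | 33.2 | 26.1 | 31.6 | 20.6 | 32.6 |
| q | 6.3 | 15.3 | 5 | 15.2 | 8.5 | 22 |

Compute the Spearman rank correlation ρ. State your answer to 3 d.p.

Rank p: 3, 6, 2, 4, 1, 5
Rank q: 2, 5, 1, 4, 3, 6
d = rank(p) − rank(q): 1, 1, 1, 0, -2, -1; Σd² = 8
ρ = 1 − 6Σd² / [n(n²−1)] = 1 − 6×8 / (6×35) = 1 − 48/210 ≈ 0.771

0.771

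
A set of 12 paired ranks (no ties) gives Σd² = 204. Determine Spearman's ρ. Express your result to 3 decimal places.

ρ = 1 − 6Σd² / [n(n²−1)] = 1 − 6×204 / (12×143)
  = 1 − 1224/1716 = 1 − 0.7133 ≈ 0.287

0.287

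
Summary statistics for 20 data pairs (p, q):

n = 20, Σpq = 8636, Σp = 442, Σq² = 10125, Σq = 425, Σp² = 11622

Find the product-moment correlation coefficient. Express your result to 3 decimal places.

r = (nΣpq − ΣpΣq) / √[(nΣp² − (Σp)²)(nΣq² − (Σq)²)]
Numerator: 20×8636 − 442×425 = -15130
Denominator: √[(232440 − 195364)(202500 − 180625)] = √[37076 × 21875] = 28478.7201
r = -15130 / 28478.7201 ≈ -0.531

-0.531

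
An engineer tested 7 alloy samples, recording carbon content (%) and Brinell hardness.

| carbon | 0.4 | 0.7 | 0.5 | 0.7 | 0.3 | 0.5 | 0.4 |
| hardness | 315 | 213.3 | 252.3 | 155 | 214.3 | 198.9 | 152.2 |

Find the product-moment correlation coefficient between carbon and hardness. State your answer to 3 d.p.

-0.307

n = 7, Σx = 3.5, Σy = 1501, Σx² = 1.89, Σy² = 341052.72, Σxy = 734.58
nΣxy − ΣxΣy = 5142.06 − 5253.5 = -111.44
nΣx² − (Σx)² = 13.23 − 12.25 = 0.98; nΣy² − (Σy)² = 2387369.04 − 2253001 = 134368.04
r = -111.44 / √(0.98 × 134368.04) = -111.44 / 362.8783 ≈ -0.307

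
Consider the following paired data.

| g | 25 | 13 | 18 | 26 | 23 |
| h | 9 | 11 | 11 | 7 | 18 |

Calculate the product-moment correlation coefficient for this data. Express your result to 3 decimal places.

-0.155

n = 5, Σg = 105, Σh = 56, Σg² = 2323, Σh² = 696, Σgh = 1162
nΣgh − ΣgΣh = 5810 − 5880 = -70
nΣg² − (Σg)² = 11615 − 11025 = 590; nΣh² − (Σh)² = 3480 − 3136 = 344
r = -70 / √(590 × 344) = -70 / 450.5108 ≈ -0.155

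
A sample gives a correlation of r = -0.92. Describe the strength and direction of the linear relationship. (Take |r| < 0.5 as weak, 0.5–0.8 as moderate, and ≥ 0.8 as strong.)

strong negative

r = -0.92 < 0 so the relationship is negative.
|r| = 0.92, which falls in the strong range.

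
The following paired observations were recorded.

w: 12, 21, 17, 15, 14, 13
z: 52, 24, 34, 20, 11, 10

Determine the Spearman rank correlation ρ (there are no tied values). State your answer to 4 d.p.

0.0857

Rank w: 1, 6, 5, 4, 3, 2
Rank z: 6, 4, 5, 3, 2, 1
d = rank(w) − rank(z): -5, 2, 0, 1, 1, 1; Σd² = 32
ρ = 1 − 6Σd² / [n(n²−1)] = 1 − 6×32 / (6×35) = 1 − 192/210 ≈ 0.0857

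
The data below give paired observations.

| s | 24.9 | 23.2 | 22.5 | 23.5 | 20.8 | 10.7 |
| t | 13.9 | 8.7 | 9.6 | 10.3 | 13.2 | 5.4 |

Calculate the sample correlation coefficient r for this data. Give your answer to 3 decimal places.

0.735

n = 6, Σs = 125.6, Σt = 61.1, Σs² = 2763.88, Σt² = 670.55, Σst = 1338.34
nΣst − ΣsΣt = 8030.04 − 7674.16 = 355.88
nΣs² − (Σs)² = 16583.28 − 15775.36 = 807.92; nΣt² − (Σt)² = 4023.3 − 3733.21 = 290.09
r = 355.88 / √(807.92 × 290.09) = 355.88 / 484.1173 ≈ 0.735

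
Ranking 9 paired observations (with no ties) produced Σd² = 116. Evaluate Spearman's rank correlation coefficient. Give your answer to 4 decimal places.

0.0333

ρ = 1 − 6Σd² / [n(n²−1)] = 1 − 6×116 / (9×80)
  = 1 − 696/720 = 1 − 0.96667 ≈ 0.0333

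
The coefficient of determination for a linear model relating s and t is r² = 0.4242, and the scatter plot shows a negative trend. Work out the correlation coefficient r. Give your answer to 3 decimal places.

-0.651

|r| = √0.4242 = 0.651
The association is negative, so r = −0.651.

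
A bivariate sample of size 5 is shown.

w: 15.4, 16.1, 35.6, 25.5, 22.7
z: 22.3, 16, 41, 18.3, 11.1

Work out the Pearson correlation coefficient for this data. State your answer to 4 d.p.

n = 5, Σw = 115.3, Σz = 108.7, Σw² = 2929.27, Σz² = 2892.39, Σwz = 2779.24
nΣwz − ΣwΣz = 13896.2 − 12533.11 = 1363.09
nΣw² − (Σw)² = 14646.35 − 13294.09 = 1352.26; nΣz² − (Σz)² = 14461.95 − 11815.69 = 2646.26
r = 1363.09 / √(1352.26 × 2646.26) = 1363.09 / 1891.6743 ≈ 0.7206

0.7206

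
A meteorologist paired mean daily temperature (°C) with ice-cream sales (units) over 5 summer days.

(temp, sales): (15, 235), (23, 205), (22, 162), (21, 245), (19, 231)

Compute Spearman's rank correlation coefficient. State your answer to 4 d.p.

Rank temp: 1, 5, 4, 3, 2
Rank sales: 4, 2, 1, 5, 3
d = rank(temp) − rank(sales): -3, 3, 3, -2, -1; Σd² = 32
ρ = 1 − 6Σd² / [n(n²−1)] = 1 − 6×32 / (5×24) = 1 − 192/120 ≈ -0.6000

-0.6000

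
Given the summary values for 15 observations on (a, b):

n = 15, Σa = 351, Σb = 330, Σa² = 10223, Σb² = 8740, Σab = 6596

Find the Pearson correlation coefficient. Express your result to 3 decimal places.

r = (nΣab − ΣaΣb) / √[(nΣa² − (Σa)²)(nΣb² − (Σb)²)]
Numerator: 15×6596 − 351×330 = -16890
Denominator: √[(153345 − 123201)(131100 − 108900)] = √[30144 × 22200] = 25868.8384
r = -16890 / 25868.8384 ≈ -0.653

-0.653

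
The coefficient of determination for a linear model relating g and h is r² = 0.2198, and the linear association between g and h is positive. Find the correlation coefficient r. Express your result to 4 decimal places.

0.4688

|r| = √0.2198 = 0.4688
The association is positive, so r = 0.4688.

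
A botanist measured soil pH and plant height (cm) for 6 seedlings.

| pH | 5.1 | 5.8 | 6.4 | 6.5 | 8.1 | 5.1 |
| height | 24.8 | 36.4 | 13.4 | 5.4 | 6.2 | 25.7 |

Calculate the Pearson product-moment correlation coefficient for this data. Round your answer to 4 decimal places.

-0.7258

n = 6, Σx = 37, Σy = 111.9, Σx² = 234.48, Σy² = 2847.65, Σxy = 639.75
nΣxy − ΣxΣy = 3838.5 − 4140.3 = -301.8
nΣx² − (Σx)² = 1406.88 − 1369 = 37.88; nΣy² − (Σy)² = 17085.9 − 12521.61 = 4564.29
r = -301.8 / √(37.88 × 4564.29) = -301.8 / 415.8068 ≈ -0.7258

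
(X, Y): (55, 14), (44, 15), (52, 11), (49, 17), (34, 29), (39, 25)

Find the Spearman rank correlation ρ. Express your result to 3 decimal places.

Rank X: 6, 3, 5, 4, 1, 2
Rank Y: 2, 3, 1, 4, 6, 5
d = rank(X) − rank(Y): 4, 0, 4, 0, -5, -3; Σd² = 66
ρ = 1 − 6Σd² / [n(n²−1)] = 1 − 6×66 / (6×35) = 1 − 396/210 ≈ -0.886

-0.886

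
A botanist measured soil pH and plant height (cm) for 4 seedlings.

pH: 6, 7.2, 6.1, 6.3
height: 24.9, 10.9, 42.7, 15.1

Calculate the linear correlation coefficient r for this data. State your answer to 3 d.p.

-0.670

n = 4, Σx = 25.6, Σy = 93.6, Σx² = 164.74, Σy² = 2790.12, Σxy = 583.48
nΣxy − ΣxΣy = 2333.92 − 2396.16 = -62.24
nΣx² − (Σx)² = 658.96 − 655.36 = 3.6; nΣy² − (Σy)² = 11160.48 − 8760.96 = 2399.52
r = -62.24 / √(3.6 × 2399.52) = -62.24 / 92.9423 ≈ -0.670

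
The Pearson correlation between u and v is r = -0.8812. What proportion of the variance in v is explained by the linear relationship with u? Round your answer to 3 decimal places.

0.777

r² = (-0.8812)² = 0.777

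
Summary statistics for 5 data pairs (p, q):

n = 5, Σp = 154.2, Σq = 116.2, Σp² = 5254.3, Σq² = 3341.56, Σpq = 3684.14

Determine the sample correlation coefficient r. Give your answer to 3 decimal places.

0.178

r = (nΣpq − ΣpΣq) / √[(nΣp² − (Σp)²)(nΣq² − (Σq)²)]
Numerator: 5×3684.14 − 154.2×116.2 = 502.66
Denominator: √[(26271.5 − 23777.64)(16707.8 − 13502.44)] = √[2493.86 × 3205.36] = 2827.3166
r = 502.66 / 2827.3166 ≈ 0.178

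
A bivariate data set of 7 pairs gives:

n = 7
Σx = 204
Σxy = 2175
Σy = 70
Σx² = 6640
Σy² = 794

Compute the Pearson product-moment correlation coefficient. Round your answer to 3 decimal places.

r = (nΣxy − ΣxΣy) / √[(nΣx² − (Σx)²)(nΣy² − (Σy)²)]
Numerator: 7×2175 − 204×70 = 945
Denominator: √[(46480 − 41616)(5558 − 4900)] = √[4864 × 658] = 1788.9975
r = 945 / 1788.9975 ≈ 0.528

0.528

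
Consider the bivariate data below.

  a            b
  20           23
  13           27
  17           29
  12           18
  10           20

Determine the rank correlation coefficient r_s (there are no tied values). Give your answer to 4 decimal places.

0.6000

Rank a: 5, 3, 4, 2, 1
Rank b: 3, 4, 5, 1, 2
d = rank(a) − rank(b): 2, -1, -1, 1, -1; Σd² = 8
ρ = 1 − 6Σd² / [n(n²−1)] = 1 − 6×8 / (5×24) = 1 − 48/120 ≈ 0.6000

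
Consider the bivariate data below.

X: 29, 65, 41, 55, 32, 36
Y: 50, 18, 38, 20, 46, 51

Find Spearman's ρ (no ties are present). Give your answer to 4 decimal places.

Rank X: 1, 6, 4, 5, 2, 3
Rank Y: 5, 1, 3, 2, 4, 6
d = rank(X) − rank(Y): -4, 5, 1, 3, -2, -3; Σd² = 64
ρ = 1 − 6Σd² / [n(n²−1)] = 1 − 6×64 / (6×35) = 1 − 384/210 ≈ -0.8286

-0.8286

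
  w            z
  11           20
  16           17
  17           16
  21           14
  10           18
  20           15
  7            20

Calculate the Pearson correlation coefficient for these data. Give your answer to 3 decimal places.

-0.945

n = 7, Σw = 102, Σz = 120, Σw² = 1656, Σz² = 2090, Σwz = 1678
nΣwz − ΣwΣz = 11746 − 12240 = -494
nΣw² − (Σw)² = 11592 − 10404 = 1188; nΣz² − (Σz)² = 14630 − 14400 = 230
r = -494 / √(1188 × 230) = -494 / 522.7236 ≈ -0.945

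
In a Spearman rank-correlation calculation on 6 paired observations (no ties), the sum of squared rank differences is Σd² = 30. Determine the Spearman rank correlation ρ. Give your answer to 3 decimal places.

ρ = 1 − 6Σd² / [n(n²−1)] = 1 − 6×30 / (6×35)
  = 1 − 180/210 = 1 − 0.8571 ≈ 0.143

0.143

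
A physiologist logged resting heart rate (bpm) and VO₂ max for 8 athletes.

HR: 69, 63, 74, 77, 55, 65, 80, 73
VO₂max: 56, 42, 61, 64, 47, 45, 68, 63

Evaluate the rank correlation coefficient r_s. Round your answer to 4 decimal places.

0.9048

Rank HR: 4, 2, 6, 7, 1, 3, 8, 5
Rank VO₂max: 4, 1, 5, 7, 3, 2, 8, 6
d = rank(HR) − rank(VO₂max): 0, 1, 1, 0, -2, 1, 0, -1; Σd² = 8
ρ = 1 − 6Σd² / [n(n²−1)] = 1 − 6×8 / (8×63) = 1 − 48/504 ≈ 0.9048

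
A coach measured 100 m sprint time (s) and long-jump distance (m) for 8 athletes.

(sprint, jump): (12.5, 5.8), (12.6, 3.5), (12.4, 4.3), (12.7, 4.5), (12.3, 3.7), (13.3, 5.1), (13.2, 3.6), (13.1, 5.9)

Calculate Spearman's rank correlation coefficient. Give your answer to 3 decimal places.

Rank sprint: 3, 4, 2, 5, 1, 8, 7, 6
Rank jump: 7, 1, 4, 5, 3, 6, 2, 8
d = rank(sprint) − rank(jump): -4, 3, -2, 0, -2, 2, 5, -2; Σd² = 66
ρ = 1 − 6Σd² / [n(n²−1)] = 1 − 6×66 / (8×63) = 1 − 396/504 ≈ 0.214

0.214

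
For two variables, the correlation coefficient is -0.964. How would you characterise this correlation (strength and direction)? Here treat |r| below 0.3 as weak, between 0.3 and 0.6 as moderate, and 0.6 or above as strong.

strong negative

r = -0.964 < 0 so the relationship is negative.
|r| = 0.964, which falls in the strong range.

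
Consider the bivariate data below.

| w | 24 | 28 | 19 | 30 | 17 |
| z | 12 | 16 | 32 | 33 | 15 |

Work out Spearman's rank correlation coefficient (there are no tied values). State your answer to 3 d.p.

Rank w: 3, 4, 2, 5, 1
Rank z: 1, 3, 4, 5, 2
d = rank(w) − rank(z): 2, 1, -2, 0, -1; Σd² = 10
ρ = 1 − 6Σd² / [n(n²−1)] = 1 − 6×10 / (5×24) = 1 − 60/120 ≈ 0.500

0.500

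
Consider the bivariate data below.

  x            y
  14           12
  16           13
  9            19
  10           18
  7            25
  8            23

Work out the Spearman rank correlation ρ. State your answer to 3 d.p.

-0.943

Rank x: 5, 6, 3, 4, 1, 2
Rank y: 1, 2, 4, 3, 6, 5
d = rank(x) − rank(y): 4, 4, -1, 1, -5, -3; Σd² = 68
ρ = 1 − 6Σd² / [n(n²−1)] = 1 − 6×68 / (6×35) = 1 − 408/210 ≈ -0.943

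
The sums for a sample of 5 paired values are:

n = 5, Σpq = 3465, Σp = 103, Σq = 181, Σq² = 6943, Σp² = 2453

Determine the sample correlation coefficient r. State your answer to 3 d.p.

r = (nΣpq − ΣpΣq) / √[(nΣp² − (Σp)²)(nΣq² − (Σq)²)]
Numerator: 5×3465 − 103×181 = -1318
Denominator: √[(12265 − 10609)(34715 − 32761)] = √[1656 × 1954] = 1798.8396
r = -1318 / 1798.8396 ≈ -0.733

-0.733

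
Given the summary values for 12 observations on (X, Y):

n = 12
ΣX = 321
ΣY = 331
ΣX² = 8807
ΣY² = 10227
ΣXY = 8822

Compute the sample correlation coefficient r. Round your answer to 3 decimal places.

-0.066

r = (nΣXY − ΣXΣY) / √[(nΣX² − (ΣX)²)(nΣY² − (ΣY)²)]
Numerator: 12×8822 − 321×331 = -387
Denominator: √[(105684 − 103041)(122724 − 109561)] = √[2643 × 13163] = 5898.2887
r = -387 / 5898.2887 ≈ -0.066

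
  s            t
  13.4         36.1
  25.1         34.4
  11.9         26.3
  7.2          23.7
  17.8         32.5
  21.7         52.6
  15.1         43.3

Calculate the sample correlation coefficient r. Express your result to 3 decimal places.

n = 7, Σs = 112.2, Σt = 248.9, Σs² = 2018.76, Σt² = 9437.85, Σst = 4204.54
nΣst − ΣsΣt = 29431.78 − 27926.58 = 1505.2
nΣs² − (Σs)² = 14131.32 − 12588.84 = 1542.48; nΣt² − (Σt)² = 66064.95 − 61951.21 = 4113.74
r = 1505.2 / √(1542.48 × 4113.74) = 1505.2 / 2519.0001 ≈ 0.598

0.598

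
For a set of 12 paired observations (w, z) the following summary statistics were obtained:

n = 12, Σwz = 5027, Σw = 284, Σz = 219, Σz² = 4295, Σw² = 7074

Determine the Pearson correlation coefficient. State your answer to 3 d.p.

r = (nΣwz − ΣwΣz) / √[(nΣw² − (Σw)²)(nΣz² − (Σz)²)]
Numerator: 12×5027 − 284×219 = -1872
Denominator: √[(84888 − 80656)(51540 − 47961)] = √[4232 × 3579] = 3891.8284
r = -1872 / 3891.8284 ≈ -0.481

-0.481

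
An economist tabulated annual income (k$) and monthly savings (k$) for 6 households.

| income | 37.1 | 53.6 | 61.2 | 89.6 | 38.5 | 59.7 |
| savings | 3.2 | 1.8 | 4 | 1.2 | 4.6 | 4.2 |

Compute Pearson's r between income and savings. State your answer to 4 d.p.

-0.6066

n = 6, Σx = 339.7, Σy = 19, Σx² = 21069.31, Σy² = 69.72, Σxy = 995.36
nΣxy − ΣxΣy = 5972.16 − 6454.3 = -482.14
nΣx² − (Σx)² = 126415.86 − 115396.09 = 11019.77; nΣy² − (Σy)² = 418.32 − 361 = 57.32
r = -482.14 / √(11019.77 × 57.32) = -482.14 / 794.7661 ≈ -0.6066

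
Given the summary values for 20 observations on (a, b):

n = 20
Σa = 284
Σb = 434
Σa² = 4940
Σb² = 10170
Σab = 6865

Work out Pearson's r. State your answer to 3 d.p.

r = (nΣab − ΣaΣb) / √[(nΣa² − (Σa)²)(nΣb² − (Σb)²)]
Numerator: 20×6865 − 284×434 = 14044
Denominator: √[(98800 − 80656)(203400 − 188356)] = √[18144 × 15044] = 16521.4508
r = 14044 / 16521.4508 ≈ 0.850

0.850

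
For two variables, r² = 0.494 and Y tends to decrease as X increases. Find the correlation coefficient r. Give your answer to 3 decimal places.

|r| = √0.494 = 0.703
The association is negative, so r = −0.703.

-0.703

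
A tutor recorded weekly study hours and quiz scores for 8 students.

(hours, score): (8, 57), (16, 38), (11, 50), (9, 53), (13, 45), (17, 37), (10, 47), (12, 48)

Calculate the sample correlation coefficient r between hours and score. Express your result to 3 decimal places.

n = 8, Σx = 96, Σy = 375, Σx² = 1224, Σy² = 17909, Σxy = 4351
nΣxy − ΣxΣy = 34808 − 36000 = -1192
nΣx² − (Σx)² = 9792 − 9216 = 576; nΣy² − (Σy)² = 143272 − 140625 = 2647
r = -1192 / √(576 × 2647) = -1192 / 1234.7761 ≈ -0.965

-0.965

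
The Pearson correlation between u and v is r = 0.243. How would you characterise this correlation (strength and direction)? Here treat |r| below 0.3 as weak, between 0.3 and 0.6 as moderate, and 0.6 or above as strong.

r = 0.243 > 0 so the relationship is positive.
|r| = 0.243, which falls in the weak range.

weak positive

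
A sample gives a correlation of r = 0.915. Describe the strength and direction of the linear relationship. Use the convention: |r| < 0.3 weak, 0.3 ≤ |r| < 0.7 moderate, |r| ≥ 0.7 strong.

strong positive

r = 0.915 > 0 so the relationship is positive.
|r| = 0.915, which falls in the strong range.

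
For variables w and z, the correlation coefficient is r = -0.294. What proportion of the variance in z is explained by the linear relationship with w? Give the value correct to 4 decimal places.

0.0864

r² = (-0.294)² = 0.0864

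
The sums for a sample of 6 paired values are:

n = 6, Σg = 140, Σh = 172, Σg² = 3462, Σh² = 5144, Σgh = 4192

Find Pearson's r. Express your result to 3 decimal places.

0.875

r = (nΣgh − ΣgΣh) / √[(nΣg² − (Σg)²)(nΣh² − (Σh)²)]
Numerator: 6×4192 − 140×172 = 1072
Denominator: √[(20772 − 19600)(30864 − 29584)] = √[1172 × 1280] = 1224.8102
r = 1072 / 1224.8102 ≈ 0.875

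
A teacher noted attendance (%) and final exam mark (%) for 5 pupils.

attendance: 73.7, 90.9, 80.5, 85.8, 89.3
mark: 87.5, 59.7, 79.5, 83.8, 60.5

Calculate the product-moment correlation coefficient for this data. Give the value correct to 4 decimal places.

n = 5, Σx = 420.2, Σy = 371, Σx² = 35510.88, Σy² = 28223.28, Σxy = 30867.92
nΣxy − ΣxΣy = 154339.6 − 155894.2 = -1554.6
nΣx² − (Σx)² = 177554.4 − 176568.04 = 986.36; nΣy² − (Σy)² = 141116.4 − 137641 = 3475.4
r = -1554.6 / √(986.36 × 3475.4) = -1554.6 / 1851.4847 ≈ -0.8397

-0.8397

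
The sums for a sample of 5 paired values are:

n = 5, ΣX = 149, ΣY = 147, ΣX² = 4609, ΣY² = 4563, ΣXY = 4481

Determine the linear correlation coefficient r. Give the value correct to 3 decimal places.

0.498

r = (nΣXY − ΣXΣY) / √[(nΣX² − (ΣX)²)(nΣY² − (ΣY)²)]
Numerator: 5×4481 − 149×147 = 502
Denominator: √[(23045 − 22201)(22815 − 21609)] = √[844 × 1206] = 1008.8925
r = 502 / 1008.8925 ≈ 0.498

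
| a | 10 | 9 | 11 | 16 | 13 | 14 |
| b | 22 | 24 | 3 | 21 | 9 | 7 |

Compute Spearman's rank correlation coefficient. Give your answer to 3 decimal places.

-0.486

Rank a: 2, 1, 3, 6, 4, 5
Rank b: 5, 6, 1, 4, 3, 2
d = rank(a) − rank(b): -3, -5, 2, 2, 1, 3; Σd² = 52
ρ = 1 − 6Σd² / [n(n²−1)] = 1 − 6×52 / (6×35) = 1 − 312/210 ≈ -0.486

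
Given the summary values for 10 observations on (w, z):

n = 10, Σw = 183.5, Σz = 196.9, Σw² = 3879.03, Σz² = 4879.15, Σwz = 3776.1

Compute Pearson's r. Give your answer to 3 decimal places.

0.228

r = (nΣwz − ΣwΣz) / √[(nΣw² − (Σw)²)(nΣz² − (Σz)²)]
Numerator: 10×3776.1 − 183.5×196.9 = 1629.85
Denominator: √[(38790.3 − 33672.25)(48791.5 − 38769.61)] = √[5118.05 × 10021.89] = 7161.8806
r = 1629.85 / 7161.8806 ≈ 0.228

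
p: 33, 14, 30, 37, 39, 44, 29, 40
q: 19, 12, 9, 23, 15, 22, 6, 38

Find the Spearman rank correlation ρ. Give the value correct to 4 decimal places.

0.7619

Rank p: 4, 1, 3, 5, 6, 8, 2, 7
Rank q: 5, 3, 2, 7, 4, 6, 1, 8
d = rank(p) − rank(q): -1, -2, 1, -2, 2, 2, 1, -1; Σd² = 20
ρ = 1 − 6Σd² / [n(n²−1)] = 1 − 6×20 / (8×63) = 1 − 120/504 ≈ 0.7619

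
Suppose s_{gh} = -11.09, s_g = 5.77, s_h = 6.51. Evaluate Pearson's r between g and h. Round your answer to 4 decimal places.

r = Cov(g,h) / (s_g · s_h) = -11.09 / (5.77 × 6.51)
  = -11.09 / 37.5627 ≈ -0.2952

-0.2952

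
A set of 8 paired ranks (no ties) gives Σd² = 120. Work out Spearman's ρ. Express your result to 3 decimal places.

ρ = 1 − 6Σd² / [n(n²−1)] = 1 − 6×120 / (8×63)
  = 1 − 720/504 = 1 − 1.4286 ≈ -0.429

-0.429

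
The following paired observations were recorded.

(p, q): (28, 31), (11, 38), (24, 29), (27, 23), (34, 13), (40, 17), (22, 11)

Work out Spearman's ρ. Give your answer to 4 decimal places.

-0.3214

Rank p: 5, 1, 3, 4, 6, 7, 2
Rank q: 6, 7, 5, 4, 2, 3, 1
d = rank(p) − rank(q): -1, -6, -2, 0, 4, 4, 1; Σd² = 74
ρ = 1 − 6Σd² / [n(n²−1)] = 1 − 6×74 / (7×48) = 1 − 444/336 ≈ -0.3214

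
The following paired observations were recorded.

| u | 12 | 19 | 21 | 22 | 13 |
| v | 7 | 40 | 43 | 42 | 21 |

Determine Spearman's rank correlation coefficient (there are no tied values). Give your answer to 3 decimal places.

Rank u: 1, 3, 4, 5, 2
Rank v: 1, 3, 5, 4, 2
d = rank(u) − rank(v): 0, 0, -1, 1, 0; Σd² = 2
ρ = 1 − 6Σd² / [n(n²−1)] = 1 − 6×2 / (5×24) = 1 − 12/120 ≈ 0.900

0.900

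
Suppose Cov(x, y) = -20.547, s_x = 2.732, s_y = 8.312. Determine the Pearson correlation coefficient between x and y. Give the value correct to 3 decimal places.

-0.905

r = Cov(x,y) / (s_x · s_y) = -20.547 / (2.732 × 8.312)
  = -20.547 / 22.7084 ≈ -0.905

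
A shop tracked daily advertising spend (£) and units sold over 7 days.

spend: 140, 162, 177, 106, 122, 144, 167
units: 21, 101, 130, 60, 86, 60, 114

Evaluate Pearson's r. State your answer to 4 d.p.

n = 7, Σx = 1018, Σy = 572, Σx² = 151918, Σy² = 55134, Σxy = 86842
nΣxy − ΣxΣy = 607894 − 582296 = 25598
nΣx² − (Σx)² = 1063426 − 1036324 = 27102; nΣy² − (Σy)² = 385938 − 327184 = 58754
r = 25598 / √(27102 × 58754) = 25598 / 39904.2718 ≈ 0.6415

0.6415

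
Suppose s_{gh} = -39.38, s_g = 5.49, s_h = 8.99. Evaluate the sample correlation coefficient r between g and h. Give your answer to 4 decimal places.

-0.7979

r = Cov(g,h) / (s_g · s_h) = -39.38 / (5.49 × 8.99)
  = -39.38 / 49.3551 ≈ -0.7979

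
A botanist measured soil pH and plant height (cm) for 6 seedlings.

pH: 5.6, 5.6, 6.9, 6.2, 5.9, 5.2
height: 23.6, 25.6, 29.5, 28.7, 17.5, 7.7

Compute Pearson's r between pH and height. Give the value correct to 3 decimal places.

n = 6, Σx = 35.4, Σy = 132.6, Σx² = 210.62, Σy² = 3271.8, Σxy = 800.3
nΣxy − ΣxΣy = 4801.8 − 4694.04 = 107.76
nΣx² − (Σx)² = 1263.72 − 1253.16 = 10.56; nΣy² − (Σy)² = 19630.8 − 17582.76 = 2048.04
r = 107.76 / √(10.56 × 2048.04) = 107.76 / 147.0622 ≈ 0.733

0.733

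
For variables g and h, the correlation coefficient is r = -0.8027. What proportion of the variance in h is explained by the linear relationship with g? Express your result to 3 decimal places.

0.644

r² = (-0.8027)² = 0.644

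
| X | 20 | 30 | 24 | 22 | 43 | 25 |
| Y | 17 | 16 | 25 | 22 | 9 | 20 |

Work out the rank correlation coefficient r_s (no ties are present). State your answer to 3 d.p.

Rank X: 1, 5, 3, 2, 6, 4
Rank Y: 3, 2, 6, 5, 1, 4
d = rank(X) − rank(Y): -2, 3, -3, -3, 5, 0; Σd² = 56
ρ = 1 − 6Σd² / [n(n²−1)] = 1 − 6×56 / (6×35) = 1 − 336/210 ≈ -0.600

-0.600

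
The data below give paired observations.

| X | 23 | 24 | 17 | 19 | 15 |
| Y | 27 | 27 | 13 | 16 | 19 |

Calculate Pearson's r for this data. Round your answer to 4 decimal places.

n = 5, ΣX = 98, ΣY = 102, ΣX² = 1980, ΣY² = 2244, ΣXY = 2079
nΣXY − ΣXΣY = 10395 − 9996 = 399
nΣX² − (ΣX)² = 9900 − 9604 = 296; nΣY² − (ΣY)² = 11220 − 10404 = 816
r = 399 / √(296 × 816) = 399 / 491.4631 ≈ 0.8119

0.8119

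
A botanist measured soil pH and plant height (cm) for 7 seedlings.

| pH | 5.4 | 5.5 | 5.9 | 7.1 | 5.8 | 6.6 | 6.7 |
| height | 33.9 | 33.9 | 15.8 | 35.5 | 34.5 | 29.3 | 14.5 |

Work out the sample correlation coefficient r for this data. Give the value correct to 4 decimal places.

-0.2002

n = 7, Σx = 43, Σy = 197.4, Σx² = 266.72, Σy² = 6067.3, Σxy = 1205.41
nΣxy − ΣxΣy = 8437.87 − 8488.2 = -50.33
nΣx² − (Σx)² = 1867.04 − 1849 = 18.04; nΣy² − (Σy)² = 42471.1 − 38966.76 = 3504.34
r = -50.33 / √(18.04 × 3504.34) = -50.33 / 251.4325 ≈ -0.2002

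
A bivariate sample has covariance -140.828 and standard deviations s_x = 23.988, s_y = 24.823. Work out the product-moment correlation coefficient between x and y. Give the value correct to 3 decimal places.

-0.237

r = Cov(x,y) / (s_x · s_y) = -140.828 / (23.988 × 24.823)
  = -140.828 / 595.4541 ≈ -0.237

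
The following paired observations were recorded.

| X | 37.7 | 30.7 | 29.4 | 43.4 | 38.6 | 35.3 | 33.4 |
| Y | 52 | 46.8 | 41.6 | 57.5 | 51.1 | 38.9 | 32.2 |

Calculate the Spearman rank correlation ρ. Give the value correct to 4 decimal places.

0.6786

Rank X: 5, 2, 1, 7, 6, 4, 3
Rank Y: 6, 4, 3, 7, 5, 2, 1
d = rank(X) − rank(Y): -1, -2, -2, 0, 1, 2, 2; Σd² = 18
ρ = 1 − 6Σd² / [n(n²−1)] = 1 − 6×18 / (7×48) = 1 − 108/336 ≈ 0.6786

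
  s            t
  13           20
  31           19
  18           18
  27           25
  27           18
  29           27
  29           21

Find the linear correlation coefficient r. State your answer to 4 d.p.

n = 7, Σs = 174, Σt = 148, Σs² = 4594, Σt² = 3204, Σst = 3726
nΣst − ΣsΣt = 26082 − 25752 = 330
nΣs² − (Σs)² = 32158 − 30276 = 1882; nΣt² − (Σt)² = 22428 − 21904 = 524
r = 330 / √(1882 × 524) = 330 / 993.0599 ≈ 0.3323

0.3323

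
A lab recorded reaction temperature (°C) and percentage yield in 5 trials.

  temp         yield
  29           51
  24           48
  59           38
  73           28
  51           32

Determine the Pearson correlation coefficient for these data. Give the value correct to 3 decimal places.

-0.917

n = 5, Σx = 236, Σy = 197, Σx² = 12828, Σy² = 8157, Σxy = 8549
nΣxy − ΣxΣy = 42745 − 46492 = -3747
nΣx² − (Σx)² = 64140 − 55696 = 8444; nΣy² − (Σy)² = 40785 − 38809 = 1976
r = -3747 / √(8444 × 1976) = -3747 / 4084.7698 ≈ -0.917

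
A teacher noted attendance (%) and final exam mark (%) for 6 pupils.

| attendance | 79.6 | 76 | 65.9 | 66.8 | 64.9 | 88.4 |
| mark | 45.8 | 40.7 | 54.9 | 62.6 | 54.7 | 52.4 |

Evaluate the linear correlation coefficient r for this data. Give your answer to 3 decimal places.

-0.489

n = 6, Σx = 441.6, Σy = 311.1, Σx² = 32943.78, Σy² = 16424.75, Σxy = 22720.66
nΣxy − ΣxΣy = 136323.96 − 137381.76 = -1057.8
nΣx² − (Σx)² = 197662.68 − 195010.56 = 2652.12; nΣy² − (Σy)² = 98548.5 − 96783.21 = 1765.29
r = -1057.8 / √(2652.12 × 1765.29) = -1057.8 / 2163.7377 ≈ -0.489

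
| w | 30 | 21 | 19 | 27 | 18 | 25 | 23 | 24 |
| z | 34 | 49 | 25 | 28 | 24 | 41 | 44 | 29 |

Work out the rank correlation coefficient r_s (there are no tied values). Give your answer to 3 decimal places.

Rank w: 8, 3, 2, 7, 1, 6, 4, 5
Rank z: 5, 8, 2, 3, 1, 6, 7, 4
d = rank(w) − rank(z): 3, -5, 0, 4, 0, 0, -3, 1; Σd² = 60
ρ = 1 − 6Σd² / [n(n²−1)] = 1 − 6×60 / (8×63) = 1 − 360/504 ≈ 0.286

0.286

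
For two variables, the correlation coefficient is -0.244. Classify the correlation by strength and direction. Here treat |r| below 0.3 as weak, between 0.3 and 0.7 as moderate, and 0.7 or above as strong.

r = -0.244 < 0 so the relationship is negative.
|r| = 0.244, which falls in the weak range.

weak negative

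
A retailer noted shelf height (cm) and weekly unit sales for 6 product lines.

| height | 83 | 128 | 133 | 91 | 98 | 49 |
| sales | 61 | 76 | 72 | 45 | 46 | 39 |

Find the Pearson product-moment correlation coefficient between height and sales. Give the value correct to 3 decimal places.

n = 6, Σx = 582, Σy = 339, Σx² = 61248, Σy² = 20343, Σxy = 34881
nΣxy − ΣxΣy = 209286 − 197298 = 11988
nΣx² − (Σx)² = 367488 − 338724 = 28764; nΣy² − (Σy)² = 122058 − 114921 = 7137
r = 11988 / √(28764 × 7137) = 11988 / 14327.8982 ≈ 0.837

0.837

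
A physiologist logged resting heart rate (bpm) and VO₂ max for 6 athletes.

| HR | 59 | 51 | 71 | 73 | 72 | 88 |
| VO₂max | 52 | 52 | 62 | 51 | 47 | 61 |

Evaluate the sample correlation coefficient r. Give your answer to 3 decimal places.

n = 6, Σx = 414, Σy = 325, Σx² = 29380, Σy² = 17783, Σxy = 22597
nΣxy − ΣxΣy = 135582 − 134550 = 1032
nΣx² − (Σx)² = 176280 − 171396 = 4884; nΣy² − (Σy)² = 106698 − 105625 = 1073
r = 1032 / √(4884 × 1073) = 1032 / 2289.2208 ≈ 0.451

0.451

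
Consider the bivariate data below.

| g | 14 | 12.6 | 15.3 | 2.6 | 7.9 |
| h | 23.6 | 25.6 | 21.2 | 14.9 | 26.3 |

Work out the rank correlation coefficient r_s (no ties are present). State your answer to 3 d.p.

0.000

Rank g: 4, 3, 5, 1, 2
Rank h: 3, 4, 2, 1, 5
d = rank(g) − rank(h): 1, -1, 3, 0, -3; Σd² = 20
ρ = 1 − 6Σd² / [n(n²−1)] = 1 − 6×20 / (5×24) = 1 − 120/120 ≈ 0.000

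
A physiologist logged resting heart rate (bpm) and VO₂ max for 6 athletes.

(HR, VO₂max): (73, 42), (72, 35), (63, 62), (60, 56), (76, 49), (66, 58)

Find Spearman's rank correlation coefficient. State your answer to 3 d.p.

Rank HR: 5, 4, 2, 1, 6, 3
Rank VO₂max: 2, 1, 6, 4, 3, 5
d = rank(HR) − rank(VO₂max): 3, 3, -4, -3, 3, -2; Σd² = 56
ρ = 1 − 6Σd² / [n(n²−1)] = 1 − 6×56 / (6×35) = 1 − 336/210 ≈ -0.600

-0.600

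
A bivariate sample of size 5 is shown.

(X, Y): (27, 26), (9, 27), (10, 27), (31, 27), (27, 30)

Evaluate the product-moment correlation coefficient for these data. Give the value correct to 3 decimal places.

n = 5, ΣX = 104, ΣY = 137, ΣX² = 2600, ΣY² = 3763, ΣXY = 2862
nΣXY − ΣXΣY = 14310 − 14248 = 62
nΣX² − (ΣX)² = 13000 − 10816 = 2184; nΣY² − (ΣY)² = 18815 − 18769 = 46
r = 62 / √(2184 × 46) = 62 / 316.9606 ≈ 0.196

0.196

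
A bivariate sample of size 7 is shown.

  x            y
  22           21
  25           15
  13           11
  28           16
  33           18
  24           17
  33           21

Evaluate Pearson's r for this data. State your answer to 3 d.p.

n = 7, Σx = 178, Σy = 119, Σx² = 4816, Σy² = 2097, Σxy = 3123
nΣxy − ΣxΣy = 21861 − 21182 = 679
nΣx² − (Σx)² = 33712 − 31684 = 2028; nΣy² − (Σy)² = 14679 − 14161 = 518
r = 679 / √(2028 × 518) = 679 / 1024.9410 ≈ 0.662

0.662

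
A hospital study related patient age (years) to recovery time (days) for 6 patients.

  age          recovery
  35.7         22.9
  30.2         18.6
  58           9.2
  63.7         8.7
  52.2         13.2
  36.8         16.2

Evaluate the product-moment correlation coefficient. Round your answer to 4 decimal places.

n = 6, Σx = 276.6, Σy = 88.8, Σx² = 13687.3, Σy² = 1467.38, Σxy = 3752.24
nΣxy − ΣxΣy = 22513.44 − 24562.08 = -2048.64
nΣx² − (Σx)² = 82123.8 − 76507.56 = 5616.24; nΣy² − (Σy)² = 8804.28 − 7885.44 = 918.84
r = -2048.64 / √(5616.24 × 918.84) = -2048.64 / 2271.6571 ≈ -0.9018

-0.9018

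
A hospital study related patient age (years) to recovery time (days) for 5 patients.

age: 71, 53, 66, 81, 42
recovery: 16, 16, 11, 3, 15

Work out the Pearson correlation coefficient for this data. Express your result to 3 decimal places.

n = 5, Σx = 313, Σy = 61, Σx² = 20531, Σy² = 867, Σxy = 3583
nΣxy − ΣxΣy = 17915 − 19093 = -1178
nΣx² − (Σx)² = 102655 − 97969 = 4686; nΣy² − (Σy)² = 4335 − 3721 = 614
r = -1178 / √(4686 × 614) = -1178 / 1696.2323 ≈ -0.694

-0.694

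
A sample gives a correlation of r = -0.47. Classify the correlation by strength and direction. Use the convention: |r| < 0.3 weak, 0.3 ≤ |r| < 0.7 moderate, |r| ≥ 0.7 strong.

moderate negative

r = -0.47 < 0 so the relationship is negative.
|r| = 0.47, which falls in the moderate range.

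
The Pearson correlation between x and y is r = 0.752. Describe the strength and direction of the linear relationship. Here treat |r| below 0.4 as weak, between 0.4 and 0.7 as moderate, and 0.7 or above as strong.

r = 0.752 > 0 so the relationship is positive.
|r| = 0.752, which falls in the strong range.

strong positive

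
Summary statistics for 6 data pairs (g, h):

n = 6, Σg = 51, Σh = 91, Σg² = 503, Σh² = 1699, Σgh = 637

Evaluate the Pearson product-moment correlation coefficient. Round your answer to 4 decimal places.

-0.9170

r = (nΣgh − ΣgΣh) / √[(nΣg² − (Σg)²)(nΣh² − (Σh)²)]
Numerator: 6×637 − 51×91 = -819
Denominator: √[(3018 − 2601)(10194 − 8281)] = √[417 × 1913] = 893.1523
r = -819 / 893.1523 ≈ -0.9170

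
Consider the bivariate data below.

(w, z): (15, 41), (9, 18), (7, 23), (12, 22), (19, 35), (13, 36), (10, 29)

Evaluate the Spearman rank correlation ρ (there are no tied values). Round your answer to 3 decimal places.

Rank w: 6, 2, 1, 4, 7, 5, 3
Rank z: 7, 1, 3, 2, 5, 6, 4
d = rank(w) − rank(z): -1, 1, -2, 2, 2, -1, -1; Σd² = 16
ρ = 1 − 6Σd² / [n(n²−1)] = 1 − 6×16 / (7×48) = 1 − 96/336 ≈ 0.714

0.714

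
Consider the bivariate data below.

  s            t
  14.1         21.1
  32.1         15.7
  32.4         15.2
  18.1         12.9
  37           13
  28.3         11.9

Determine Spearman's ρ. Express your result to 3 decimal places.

Rank s: 1, 4, 5, 2, 6, 3
Rank t: 6, 5, 4, 2, 3, 1
d = rank(s) − rank(t): -5, -1, 1, 0, 3, 2; Σd² = 40
ρ = 1 − 6Σd² / [n(n²−1)] = 1 − 6×40 / (6×35) = 1 − 240/210 ≈ -0.143

-0.143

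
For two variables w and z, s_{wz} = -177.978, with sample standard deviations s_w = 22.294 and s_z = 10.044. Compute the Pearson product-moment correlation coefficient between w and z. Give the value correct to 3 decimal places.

-0.795

r = Cov(w,z) / (s_w · s_z) = -177.978 / (22.294 × 10.044)
  = -177.978 / 223.9209 ≈ -0.795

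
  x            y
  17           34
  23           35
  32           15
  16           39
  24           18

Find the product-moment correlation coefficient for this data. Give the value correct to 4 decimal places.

-0.8548

n = 5, Σx = 112, Σy = 141, Σx² = 2674, Σy² = 4451, Σxy = 2919
nΣxy − ΣxΣy = 14595 − 15792 = -1197
nΣx² − (Σx)² = 13370 − 12544 = 826; nΣy² − (Σy)² = 22255 − 19881 = 2374
r = -1197 / √(826 × 2374) = -1197 / 1400.3300 ≈ -0.8548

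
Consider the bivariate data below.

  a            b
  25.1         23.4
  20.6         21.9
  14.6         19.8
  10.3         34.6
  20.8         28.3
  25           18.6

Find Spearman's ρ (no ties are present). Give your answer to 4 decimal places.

-0.3143

Rank a: 6, 3, 2, 1, 4, 5
Rank b: 4, 3, 2, 6, 5, 1
d = rank(a) − rank(b): 2, 0, 0, -5, -1, 4; Σd² = 46
ρ = 1 − 6Σd² / [n(n²−1)] = 1 − 6×46 / (6×35) = 1 − 276/210 ≈ -0.3143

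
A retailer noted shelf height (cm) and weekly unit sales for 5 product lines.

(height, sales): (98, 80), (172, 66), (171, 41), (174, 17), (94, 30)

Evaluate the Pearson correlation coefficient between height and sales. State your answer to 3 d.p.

n = 5, Σx = 709, Σy = 234, Σx² = 107541, Σy² = 13626, Σxy = 31981
nΣxy − ΣxΣy = 159905 − 165906 = -6001
nΣx² − (Σx)² = 537705 − 502681 = 35024; nΣy² − (Σy)² = 68130 − 54756 = 13374
r = -6001 / √(35024 × 13374) = -6001 / 21642.8043 ≈ -0.277

-0.277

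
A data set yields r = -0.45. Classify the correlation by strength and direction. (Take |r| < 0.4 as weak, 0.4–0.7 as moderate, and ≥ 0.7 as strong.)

moderate negative

r = -0.45 < 0 so the relationship is negative.
|r| = 0.45, which falls in the moderate range.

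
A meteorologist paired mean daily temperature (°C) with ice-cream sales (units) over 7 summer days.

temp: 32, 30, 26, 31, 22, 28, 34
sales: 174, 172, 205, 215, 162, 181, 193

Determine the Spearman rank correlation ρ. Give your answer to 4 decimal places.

Rank temp: 6, 4, 2, 5, 1, 3, 7
Rank sales: 3, 2, 6, 7, 1, 4, 5
d = rank(temp) − rank(sales): 3, 2, -4, -2, 0, -1, 2; Σd² = 38
ρ = 1 − 6Σd² / [n(n²−1)] = 1 − 6×38 / (7×48) = 1 − 228/336 ≈ 0.3214

0.3214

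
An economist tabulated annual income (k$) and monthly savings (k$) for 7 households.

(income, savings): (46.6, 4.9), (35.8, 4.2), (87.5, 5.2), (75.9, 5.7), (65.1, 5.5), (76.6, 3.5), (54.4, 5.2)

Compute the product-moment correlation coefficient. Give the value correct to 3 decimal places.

0.190

n = 7, Σx = 441.9, Σy = 34.2, Σx² = 29935.19, Σy² = 170.72, Σxy = 2175.36
nΣxy − ΣxΣy = 15227.52 − 15112.98 = 114.54
nΣx² − (Σx)² = 209546.33 − 195275.61 = 14270.72; nΣy² − (Σy)² = 1195.04 − 1169.64 = 25.4
r = 114.54 / √(14270.72 × 25.4) = 114.54 / 602.0600 ≈ 0.190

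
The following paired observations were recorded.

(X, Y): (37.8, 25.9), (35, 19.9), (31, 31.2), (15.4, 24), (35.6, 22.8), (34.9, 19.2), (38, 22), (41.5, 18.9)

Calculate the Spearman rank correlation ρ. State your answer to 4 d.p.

-0.4524

Rank X: 6, 4, 2, 1, 5, 3, 7, 8
Rank Y: 7, 3, 8, 6, 5, 2, 4, 1
d = rank(X) − rank(Y): -1, 1, -6, -5, 0, 1, 3, 7; Σd² = 122
ρ = 1 − 6Σd² / [n(n²−1)] = 1 − 6×122 / (8×63) = 1 − 732/504 ≈ -0.4524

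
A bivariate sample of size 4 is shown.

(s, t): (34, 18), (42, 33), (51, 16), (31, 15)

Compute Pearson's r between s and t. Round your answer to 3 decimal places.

n = 4, Σs = 158, Σt = 82, Σs² = 6482, Σt² = 1894, Σst = 3279
nΣst − ΣsΣt = 13116 − 12956 = 160
nΣs² − (Σs)² = 25928 − 24964 = 964; nΣt² − (Σt)² = 7576 − 6724 = 852
r = 160 / √(964 × 852) = 160 / 906.2715 ≈ 0.177

0.177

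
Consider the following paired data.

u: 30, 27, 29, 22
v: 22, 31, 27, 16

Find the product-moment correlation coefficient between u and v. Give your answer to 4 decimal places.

n = 4, Σu = 108, Σv = 96, Σu² = 2954, Σv² = 2430, Σuv = 2632
nΣuv − ΣuΣv = 10528 − 10368 = 160
nΣu² − (Σu)² = 11816 − 11664 = 152; nΣv² − (Σv)² = 9720 − 9216 = 504
r = 160 / √(152 × 504) = 160 / 276.7815 ≈ 0.5781

0.5781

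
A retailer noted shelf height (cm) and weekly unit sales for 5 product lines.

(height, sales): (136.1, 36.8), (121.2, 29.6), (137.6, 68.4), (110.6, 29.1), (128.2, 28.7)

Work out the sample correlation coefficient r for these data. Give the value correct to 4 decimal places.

n = 5, Σx = 633.7, Σy = 192.6, Σx² = 80814.01, Σy² = 8579.46, Σxy = 24905.64
nΣxy − ΣxΣy = 124528.2 − 122050.62 = 2477.58
nΣx² − (Σx)² = 404070.05 − 401575.69 = 2494.36; nΣy² − (Σy)² = 42897.3 − 37094.76 = 5802.54
r = 2477.58 / √(2494.36 × 5802.54) = 2477.58 / 3804.4216 ≈ 0.6512

0.6512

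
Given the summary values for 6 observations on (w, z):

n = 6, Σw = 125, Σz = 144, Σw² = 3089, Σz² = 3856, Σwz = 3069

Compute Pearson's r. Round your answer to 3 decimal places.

r = (nΣwz − ΣwΣz) / √[(nΣw² − (Σw)²)(nΣz² − (Σz)²)]
Numerator: 6×3069 − 125×144 = 414
Denominator: √[(18534 − 15625)(23136 − 20736)] = √[2909 × 2400] = 2642.2717
r = 414 / 2642.2717 ≈ 0.157

0.157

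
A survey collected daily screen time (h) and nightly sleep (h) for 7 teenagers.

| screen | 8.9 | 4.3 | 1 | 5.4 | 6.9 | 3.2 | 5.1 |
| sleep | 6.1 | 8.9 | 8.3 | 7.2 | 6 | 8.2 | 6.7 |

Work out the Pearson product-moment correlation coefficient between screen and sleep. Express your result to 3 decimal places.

n = 7, Σx = 34.8, Σy = 51.4, Σx² = 211.72, Σy² = 385.28, Σxy = 241.55
nΣxy − ΣxΣy = 1690.85 − 1788.72 = -97.87
nΣx² − (Σx)² = 1482.04 − 1211.04 = 271; nΣy² − (Σy)² = 2696.96 − 2641.96 = 55
r = -97.87 / √(271 × 55) = -97.87 / 122.0860 ≈ -0.802

-0.802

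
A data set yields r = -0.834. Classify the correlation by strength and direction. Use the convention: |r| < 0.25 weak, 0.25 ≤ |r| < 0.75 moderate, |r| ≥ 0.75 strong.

r = -0.834 < 0 so the relationship is negative.
|r| = 0.834, which falls in the strong range.

strong negative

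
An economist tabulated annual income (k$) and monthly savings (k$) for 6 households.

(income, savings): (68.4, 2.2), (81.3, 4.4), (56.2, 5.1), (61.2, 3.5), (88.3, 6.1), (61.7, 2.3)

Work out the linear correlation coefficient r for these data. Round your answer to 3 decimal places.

0.497

n = 6, Σx = 417.1, Σy = 23.6, Σx² = 29795.91, Σy² = 104.96, Σxy = 1689.56
nΣxy − ΣxΣy = 10137.36 − 9843.56 = 293.8
nΣx² − (Σx)² = 178775.46 − 173972.41 = 4803.05; nΣy² − (Σy)² = 629.76 − 556.96 = 72.8
r = 293.8 / √(4803.05 × 72.8) = 293.8 / 591.3223 ≈ 0.497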